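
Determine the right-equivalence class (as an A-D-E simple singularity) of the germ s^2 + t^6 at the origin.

The Hessian of f at 0 is [[2, 0], [0, 0]] with rank 1, so corank 1. A Groebner basis of the Jacobian ideal J(f) in C{s,t} is {t^5, s}; counting standard monomials gives mu = 5. Corank 1: A-series; mu = 5 gives A_5.

A_5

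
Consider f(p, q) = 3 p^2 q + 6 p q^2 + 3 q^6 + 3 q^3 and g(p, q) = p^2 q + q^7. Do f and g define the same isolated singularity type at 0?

No.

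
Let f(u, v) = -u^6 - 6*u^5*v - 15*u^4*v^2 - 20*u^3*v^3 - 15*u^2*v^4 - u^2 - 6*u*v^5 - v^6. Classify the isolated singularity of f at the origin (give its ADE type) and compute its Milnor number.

The Hessian of f at 0 is [[-2, 0], [0, 0]] with rank 1, so corank 1. A Groebner basis of the Jacobian ideal J(f) in C{u,v} is {v^5, u}; counting standard monomials gives mu = 5. Corank 1: A-series; mu = 5 gives A_5.

Type A5, Milnor number mu = 5.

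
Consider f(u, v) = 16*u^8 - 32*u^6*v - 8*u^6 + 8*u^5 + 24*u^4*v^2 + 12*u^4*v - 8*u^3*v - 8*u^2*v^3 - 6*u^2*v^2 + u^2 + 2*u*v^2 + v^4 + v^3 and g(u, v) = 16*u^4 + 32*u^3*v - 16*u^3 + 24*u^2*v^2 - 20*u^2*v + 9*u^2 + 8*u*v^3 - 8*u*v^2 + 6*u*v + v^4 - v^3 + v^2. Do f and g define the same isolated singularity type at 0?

Yes.

The Hessian of f at 0 is [[2, 0], [0, 0]] with rank 1, so corank 1. A Groebner basis of the Jacobian ideal J(f) in C{u,v} is {v^2, u}; counting standard monomials gives mu = 2. Corank 1: A-series; mu = 2 gives A_2. The Hessian of g at 0 is [[18, 6], [6, 2]] with rank 1, so corank 1. A Groebner basis of the Jacobian ideal J(g) in C{u,v} is {v^2, u + v/3}; counting standard monomials gives mu = 2. Corank 1: A-series; mu = 2 gives A_2. Both have type A_2, hence right-equivalent.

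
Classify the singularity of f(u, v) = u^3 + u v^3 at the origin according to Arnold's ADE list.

E7

The Hessian of f at 0 has rank 0. Corank 2; j^3 = u^3 is a perfect cube, so E-series; the 4-jet and mu = 7 give E_7.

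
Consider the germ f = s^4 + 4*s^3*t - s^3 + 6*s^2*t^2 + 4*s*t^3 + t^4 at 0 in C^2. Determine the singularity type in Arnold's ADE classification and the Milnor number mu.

Type E6, Milnor number mu = 6.

The Hessian of f at 0 has rank 0. Corank 2; j^3 = -s^3 is a perfect cube, so E-series; the 4-jet and mu = 6 give E_6.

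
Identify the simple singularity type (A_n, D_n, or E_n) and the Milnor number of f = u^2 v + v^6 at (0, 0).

Type D_{7}, Milnor number mu = 7.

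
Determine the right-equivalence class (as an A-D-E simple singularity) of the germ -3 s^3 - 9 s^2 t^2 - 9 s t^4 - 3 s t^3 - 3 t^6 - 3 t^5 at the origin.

E7

The Hessian of f at 0 is [[0, 0], [0, 0]] with rank 0, so corank 2. A Groebner basis of the Jacobian ideal J(f) in C{s,t} is {-s^2 + t^4 - t^3/3, s^3, s^2*t + s^2/3 + t^3/9, s^2 + s*t^2 + t^3/3}; counting standard monomials gives mu = 7. Corank 2; j^3 = -3*s^3 is a perfect cube, so E-series; the 4-jet and mu = 7 give E_7.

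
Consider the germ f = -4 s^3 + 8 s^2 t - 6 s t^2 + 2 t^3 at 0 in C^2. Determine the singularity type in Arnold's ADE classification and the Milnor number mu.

Type D_{4}, Milnor number mu = 4.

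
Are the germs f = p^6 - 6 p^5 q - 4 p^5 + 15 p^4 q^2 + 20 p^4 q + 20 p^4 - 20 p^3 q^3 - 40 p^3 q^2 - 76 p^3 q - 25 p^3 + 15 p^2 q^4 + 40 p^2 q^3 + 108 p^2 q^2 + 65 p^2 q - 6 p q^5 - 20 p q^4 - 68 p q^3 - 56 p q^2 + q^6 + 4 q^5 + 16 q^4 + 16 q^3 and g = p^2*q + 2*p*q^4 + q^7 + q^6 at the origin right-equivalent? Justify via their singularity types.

The Hessian of f at 0 is [[0, 0], [0, 0]] with rank 0, so corank 2. A Groebner basis of the Jacobian ideal J(f) in C{p,q} is {78125*p^2/228 - 9375*p*q/76 + q^4 - 775*q^3/114 - 6875*q^2/57, p^3 - 360*p^2/19 + 768*p*q/19 - 64*q^3/95 - 384*q^2/19, p^2*q - 1000*p^2/57 + 690*p*q/19 - 44*q^3/57 - 1016*q^2/57, -1375*p^2/114 + p*q^2 + 925*p*q/38 - 251*q^3/285 - 670*q^2/57}; counting standard monomials gives mu = 7. Corank 2; j^3 = -(p - q)*(5*p - 4*q)^2 has shape L^2 M (L != M), so D-series; mu = 7 gives D_7. The Hessian of g at 0 is [[0, 0], [0, 0]] with rank 0, so corank 2. A Groebner basis of the Jacobian ideal J(g) in C{p,q} is {p*q + q^4, p^3, p^2*q, -p^2/6 + p*q^2}; counting standard monomials gives mu = 7. Corank 2; j^3 = p^2*q has shape L^2 M (L != M), so D-series; mu = 7 gives D_7. Both have type D_7, hence right-equivalent.

Yes.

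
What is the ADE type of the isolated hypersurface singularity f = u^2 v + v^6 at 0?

The Hessian of f at 0 is [[0, 0], [0, 0]] with rank 0, so corank 2. A Groebner basis of the Jacobian ideal J(f) in C{u,v} is {u^2/6 + v^5, u^3, u*v}; counting standard monomials gives mu = 7. Corank 2; j^3 = u^2*v has shape L^2 M (L != M), so D-series; mu = 7 gives D_7.

D_7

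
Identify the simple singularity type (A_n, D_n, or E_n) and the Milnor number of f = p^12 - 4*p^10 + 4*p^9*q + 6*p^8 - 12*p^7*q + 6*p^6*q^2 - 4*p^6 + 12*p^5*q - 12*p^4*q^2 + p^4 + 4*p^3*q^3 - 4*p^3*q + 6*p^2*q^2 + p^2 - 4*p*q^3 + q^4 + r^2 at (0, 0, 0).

Type A_3, Milnor number mu = 3.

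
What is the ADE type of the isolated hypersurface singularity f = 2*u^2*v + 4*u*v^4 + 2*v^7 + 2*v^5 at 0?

D6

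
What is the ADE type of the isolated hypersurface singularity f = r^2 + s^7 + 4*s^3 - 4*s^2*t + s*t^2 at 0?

D8

The Hessian of f at 0 has rank 1. Corank 2; j^3 = s*(2*s - t)^2 has shape L^2 M (L != M), so D-series; mu = 8 gives D_8.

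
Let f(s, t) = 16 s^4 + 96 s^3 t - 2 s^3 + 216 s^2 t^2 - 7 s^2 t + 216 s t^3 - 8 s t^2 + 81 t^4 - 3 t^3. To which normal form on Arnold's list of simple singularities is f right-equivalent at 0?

The Hessian of f at 0 has rank 0. Corank 2; j^3 = -(s + t)^2*(2*s + 3*t) has shape L^2 M (L != M), so D-series; mu = 5 gives D_5.

D_{5}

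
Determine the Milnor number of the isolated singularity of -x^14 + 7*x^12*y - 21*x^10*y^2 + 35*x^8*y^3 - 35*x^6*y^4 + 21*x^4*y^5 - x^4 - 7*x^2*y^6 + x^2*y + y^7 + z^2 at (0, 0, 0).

8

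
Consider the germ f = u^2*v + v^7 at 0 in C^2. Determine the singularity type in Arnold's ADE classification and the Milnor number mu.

Type D_8, Milnor number mu = 8.

The Hessian of f at 0 is [[0, 0], [0, 0]] with rank 0, so corank 2. A Groebner basis of the Jacobian ideal J(f) in C{u,v} is {u^2/7 + v^6, u^3, u*v}; counting standard monomials gives mu = 8. Corank 2; j^3 = u^2*v has shape L^2 M (L != M), so D-series; mu = 8 gives D_8.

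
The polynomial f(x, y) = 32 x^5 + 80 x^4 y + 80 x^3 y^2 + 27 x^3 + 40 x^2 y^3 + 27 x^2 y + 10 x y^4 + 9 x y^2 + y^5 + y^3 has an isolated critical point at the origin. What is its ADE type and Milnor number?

The Hessian of f at 0 has rank 0. Corank 2; j^3 = (3*x + y)^3 is a perfect cube, so E-series; the 5-jet and mu = 8 give E_8.

Type E_8, Milnor number mu = 8.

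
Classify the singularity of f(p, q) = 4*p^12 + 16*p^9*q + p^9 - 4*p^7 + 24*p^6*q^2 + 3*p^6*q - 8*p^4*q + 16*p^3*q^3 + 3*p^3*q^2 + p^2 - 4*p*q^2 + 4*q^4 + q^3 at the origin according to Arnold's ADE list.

A2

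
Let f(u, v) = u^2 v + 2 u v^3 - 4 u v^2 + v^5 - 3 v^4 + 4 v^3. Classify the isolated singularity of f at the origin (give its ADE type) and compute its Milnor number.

Type D_{5}, Milnor number mu = 5.

The Hessian of f at 0 is [[0, 0], [0, 0]] with rank 0, so corank 2. A Groebner basis of the Jacobian ideal J(f) in C{u,v} is {u*v^2 + 2*u*v - 4*v^2, u*v + v^3 - 2*v^2, u^2 - 8*u*v + 12*v^2}; counting standard monomials gives mu = 5. Corank 2; j^3 = v*(u - 2*v)^2 has shape L^2 M (L != M), so D-series; mu = 5 gives D_5.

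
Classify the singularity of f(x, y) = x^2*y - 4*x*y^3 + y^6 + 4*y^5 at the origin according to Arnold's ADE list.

D_7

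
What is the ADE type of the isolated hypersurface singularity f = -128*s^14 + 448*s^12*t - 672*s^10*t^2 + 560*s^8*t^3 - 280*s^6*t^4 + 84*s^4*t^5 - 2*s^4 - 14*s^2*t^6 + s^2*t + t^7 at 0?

D_{8}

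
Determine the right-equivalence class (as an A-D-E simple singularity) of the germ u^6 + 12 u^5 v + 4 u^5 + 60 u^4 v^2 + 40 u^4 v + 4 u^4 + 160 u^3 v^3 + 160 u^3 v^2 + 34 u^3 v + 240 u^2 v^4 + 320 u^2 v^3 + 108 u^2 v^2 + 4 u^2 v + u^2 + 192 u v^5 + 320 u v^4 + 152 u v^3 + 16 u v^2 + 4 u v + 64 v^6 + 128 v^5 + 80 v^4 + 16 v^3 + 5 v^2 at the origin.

A1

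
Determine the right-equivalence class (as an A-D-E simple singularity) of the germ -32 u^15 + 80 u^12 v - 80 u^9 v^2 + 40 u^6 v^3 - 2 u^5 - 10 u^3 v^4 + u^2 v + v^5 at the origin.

D_6

The Hessian of f at 0 has rank 0. Corank 2; j^3 = u^2*v has shape L^2 M (L != M), so D-series; mu = 6 gives D_6.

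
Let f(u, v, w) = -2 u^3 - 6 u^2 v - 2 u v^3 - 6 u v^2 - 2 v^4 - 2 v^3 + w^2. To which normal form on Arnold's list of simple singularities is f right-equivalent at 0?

E_{7}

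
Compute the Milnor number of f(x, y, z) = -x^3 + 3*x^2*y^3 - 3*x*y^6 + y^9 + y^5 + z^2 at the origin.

8

The Hessian of f at 0 has rank 1. Corank 2; j^3 = -x^3 is a perfect cube, so E-series; the 5-jet and mu = 8 give E_8.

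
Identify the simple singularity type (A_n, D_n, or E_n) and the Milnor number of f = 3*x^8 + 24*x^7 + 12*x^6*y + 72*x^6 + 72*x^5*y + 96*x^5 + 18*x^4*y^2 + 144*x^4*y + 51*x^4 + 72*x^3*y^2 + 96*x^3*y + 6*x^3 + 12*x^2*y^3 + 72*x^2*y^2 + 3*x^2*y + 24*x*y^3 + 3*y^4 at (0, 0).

The Hessian of f at 0 has rank 0. Corank 2; j^3 = 3*x^2*(2*x + y) has shape L^2 M (L != M), so D-series; mu = 5 gives D_5.

Type D_{5}, Milnor number mu = 5.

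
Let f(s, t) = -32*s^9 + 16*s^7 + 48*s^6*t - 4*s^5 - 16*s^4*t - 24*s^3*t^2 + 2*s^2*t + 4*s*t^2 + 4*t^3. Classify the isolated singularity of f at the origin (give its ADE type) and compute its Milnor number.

Type D_{4}, Milnor number mu = 4.

The Hessian of f at 0 has rank 0. Corank 2; j^3 = 2*t*(s^2 + 2*s*t + 2*t^2) splits into three distinct lines over C (the quadratic factor has nonzero discriminant), so D_4.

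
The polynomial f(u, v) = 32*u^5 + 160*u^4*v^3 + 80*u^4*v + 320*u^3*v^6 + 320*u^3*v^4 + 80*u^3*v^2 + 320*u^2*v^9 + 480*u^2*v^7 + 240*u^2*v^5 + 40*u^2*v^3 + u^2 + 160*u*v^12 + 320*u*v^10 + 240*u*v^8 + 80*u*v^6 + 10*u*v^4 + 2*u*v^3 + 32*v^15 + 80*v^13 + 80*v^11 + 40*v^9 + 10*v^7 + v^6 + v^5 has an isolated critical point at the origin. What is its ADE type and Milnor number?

The Hessian of f at 0 is [[2, 0], [0, 0]] with rank 1, so corank 1. A Groebner basis of the Jacobian ideal J(f) in C{u,v} is {u + v^3, u^2, u*v}; counting standard monomials gives mu = 4. Corank 1: A-series; mu = 4 gives A_4.

Type A_{4}, Milnor number mu = 4.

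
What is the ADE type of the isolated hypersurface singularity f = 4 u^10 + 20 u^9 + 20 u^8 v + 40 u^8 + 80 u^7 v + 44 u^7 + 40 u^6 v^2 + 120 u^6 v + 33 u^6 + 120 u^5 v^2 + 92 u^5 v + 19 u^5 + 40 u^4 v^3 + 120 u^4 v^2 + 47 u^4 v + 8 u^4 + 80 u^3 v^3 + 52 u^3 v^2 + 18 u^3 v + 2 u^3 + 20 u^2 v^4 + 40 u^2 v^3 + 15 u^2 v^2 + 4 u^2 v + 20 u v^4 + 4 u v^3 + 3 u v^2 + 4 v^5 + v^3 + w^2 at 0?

The Hessian of f at 0 is [[0, 0, 0], [0, 0, 0], [0, 0, 2]] with rank 1, so corank 2. A Groebner basis of the Jacobian ideal J(f) in C{u,v,w} is {v^3, u^2 - 3*v^2/2, u*v + 3*v^2/2, w}; counting standard monomials gives mu = 4. Corank 2; j^3 = (u + v)*(2*u^2 + 2*u*v + v^2) splits into three distinct lines over C (the quadratic factor has nonzero discriminant), so D_4.

D_{4}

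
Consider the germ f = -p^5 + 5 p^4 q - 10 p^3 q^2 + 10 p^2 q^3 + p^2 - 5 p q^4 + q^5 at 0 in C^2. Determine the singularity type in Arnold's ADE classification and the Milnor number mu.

The Hessian of f at 0 is [[2, 0], [0, 0]] with rank 1, so corank 1. A Groebner basis of the Jacobian ideal J(f) in C{p,q} is {q^4, p}; counting standard monomials gives mu = 4. Corank 1: A-series; mu = 4 gives A_4.

Type A_4, Milnor number mu = 4.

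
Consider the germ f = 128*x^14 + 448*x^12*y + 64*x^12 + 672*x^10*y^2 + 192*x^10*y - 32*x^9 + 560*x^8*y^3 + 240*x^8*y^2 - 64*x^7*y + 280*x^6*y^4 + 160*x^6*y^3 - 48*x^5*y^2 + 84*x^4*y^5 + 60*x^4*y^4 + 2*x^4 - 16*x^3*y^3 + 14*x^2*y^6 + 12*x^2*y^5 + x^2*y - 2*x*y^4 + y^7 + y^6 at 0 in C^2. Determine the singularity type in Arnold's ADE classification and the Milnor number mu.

Type D_{7}, Milnor number mu = 7.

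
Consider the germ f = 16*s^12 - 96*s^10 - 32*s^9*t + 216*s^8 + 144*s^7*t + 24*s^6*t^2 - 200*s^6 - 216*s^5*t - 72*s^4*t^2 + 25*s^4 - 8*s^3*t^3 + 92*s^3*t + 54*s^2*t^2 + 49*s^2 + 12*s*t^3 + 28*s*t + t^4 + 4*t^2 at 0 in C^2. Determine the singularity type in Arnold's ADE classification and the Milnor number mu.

The Hessian of f at 0 has rank 1. Corank 1: A-series; mu = 3 gives A_3.

Type A_{3}, Milnor number mu = 3.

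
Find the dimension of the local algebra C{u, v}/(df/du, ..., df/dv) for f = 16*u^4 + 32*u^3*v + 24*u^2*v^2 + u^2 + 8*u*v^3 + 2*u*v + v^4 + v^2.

3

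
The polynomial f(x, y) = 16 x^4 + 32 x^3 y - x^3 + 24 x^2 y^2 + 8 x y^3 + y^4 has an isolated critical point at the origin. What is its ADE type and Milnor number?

The Hessian of f at 0 has rank 0. Corank 2; j^3 = -x^3 is a perfect cube, so E-series; the 4-jet and mu = 6 give E_6.

Type E6, Milnor number mu = 6.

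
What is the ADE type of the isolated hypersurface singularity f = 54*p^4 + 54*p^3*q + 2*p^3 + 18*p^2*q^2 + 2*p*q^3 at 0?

The Hessian of f at 0 is [[0, 0], [0, 0]] with rank 0, so corank 2. A Groebner basis of the Jacobian ideal J(f) in C{p,q} is {p^2/3 + q^4 + q^3/9, p^3, p^2*q - p^2/9 - q^3/27, 2*p^2/3 + p*q^2 + 2*q^3/9}; counting standard monomials gives mu = 7. Corank 2; j^3 = 2*p^3 is a perfect cube, so E-series; the 4-jet and mu = 7 give E_7.

E_{7}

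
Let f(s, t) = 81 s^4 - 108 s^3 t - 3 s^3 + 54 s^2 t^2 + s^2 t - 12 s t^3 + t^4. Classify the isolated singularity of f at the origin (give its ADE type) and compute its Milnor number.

Type D_{5}, Milnor number mu = 5.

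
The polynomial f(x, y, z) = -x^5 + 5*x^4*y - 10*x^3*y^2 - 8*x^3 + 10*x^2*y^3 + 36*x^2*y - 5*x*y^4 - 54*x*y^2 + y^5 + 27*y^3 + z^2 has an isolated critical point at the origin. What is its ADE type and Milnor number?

Type E8, Milnor number mu = 8.

The Hessian of f at 0 is [[0, 0, 0], [0, 0, 0], [0, 0, 2]] with rank 1, so corank 2. A Groebner basis of the Jacobian ideal J(f) in C{x,y,z} is {y^5, x*y^3 - 11*y^4/8, x^2 - 3*x*y + 9*y^2/4, z}; counting standard monomials gives mu = 8. Corank 2; j^3 = -(2*x - 3*y)^3 is a perfect cube, so E-series; the 5-jet and mu = 8 give E_8.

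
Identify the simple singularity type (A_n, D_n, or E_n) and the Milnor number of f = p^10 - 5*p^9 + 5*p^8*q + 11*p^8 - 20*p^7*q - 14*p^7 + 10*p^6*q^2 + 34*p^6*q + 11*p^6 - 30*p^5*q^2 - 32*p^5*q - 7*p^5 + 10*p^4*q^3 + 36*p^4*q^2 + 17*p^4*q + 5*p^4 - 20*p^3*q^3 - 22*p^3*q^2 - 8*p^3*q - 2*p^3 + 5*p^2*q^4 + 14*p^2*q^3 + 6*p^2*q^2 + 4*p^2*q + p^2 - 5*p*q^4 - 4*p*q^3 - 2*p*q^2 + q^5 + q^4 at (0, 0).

The Hessian of f at 0 has rank 1. Corank 1: A-series; mu = 4 gives A_4.

Type A_{4}, Milnor number mu = 4.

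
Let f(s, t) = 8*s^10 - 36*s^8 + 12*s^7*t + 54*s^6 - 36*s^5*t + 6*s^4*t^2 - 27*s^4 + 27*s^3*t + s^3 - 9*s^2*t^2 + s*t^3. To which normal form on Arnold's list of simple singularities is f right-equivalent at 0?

E_7

The Hessian of f at 0 has rank 0. Corank 2; j^3 = s^3 is a perfect cube, so E-series; the 4-jet and mu = 7 give E_7.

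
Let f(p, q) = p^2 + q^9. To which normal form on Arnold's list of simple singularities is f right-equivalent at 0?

A_{8}

The Hessian of f at 0 has rank 1. Corank 1: A-series; mu = 8 gives A_8.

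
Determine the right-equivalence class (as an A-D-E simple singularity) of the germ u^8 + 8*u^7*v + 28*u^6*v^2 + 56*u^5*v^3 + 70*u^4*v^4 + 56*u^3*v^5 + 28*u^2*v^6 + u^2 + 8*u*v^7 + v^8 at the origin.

The Hessian of f at 0 is [[2, 0], [0, 0]] with rank 1, so corank 1. A Groebner basis of the Jacobian ideal J(f) in C{u,v} is {v^7, u}; counting standard monomials gives mu = 7. Corank 1: A-series; mu = 7 gives A_7.

A_{7}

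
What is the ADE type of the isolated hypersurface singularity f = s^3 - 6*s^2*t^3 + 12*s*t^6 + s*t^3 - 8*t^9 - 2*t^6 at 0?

E_{7}

The Hessian of f at 0 is [[0, 0], [0, 0]] with rank 0, so corank 2. A Groebner basis of the Jacobian ideal J(f) in C{s,t} is {s^3, s*t^2, 3*s^2 + t^3}; counting standard monomials gives mu = 7. Corank 2; j^3 = s^3 is a perfect cube, so E-series; the 4-jet and mu = 7 give E_7.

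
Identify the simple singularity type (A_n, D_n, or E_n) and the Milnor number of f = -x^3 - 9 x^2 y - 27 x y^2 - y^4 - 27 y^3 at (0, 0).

The Hessian of f at 0 is [[0, 0], [0, 0]] with rank 0, so corank 2. A Groebner basis of the Jacobian ideal J(f) in C{x,y} is {y^3, x^2 + 6*x*y + 9*y^2}; counting standard monomials gives mu = 6. Corank 2; j^3 = -(x + 3*y)^3 is a perfect cube, so E-series; the 4-jet and mu = 6 give E_6.

Type E_{6}, Milnor number mu = 6.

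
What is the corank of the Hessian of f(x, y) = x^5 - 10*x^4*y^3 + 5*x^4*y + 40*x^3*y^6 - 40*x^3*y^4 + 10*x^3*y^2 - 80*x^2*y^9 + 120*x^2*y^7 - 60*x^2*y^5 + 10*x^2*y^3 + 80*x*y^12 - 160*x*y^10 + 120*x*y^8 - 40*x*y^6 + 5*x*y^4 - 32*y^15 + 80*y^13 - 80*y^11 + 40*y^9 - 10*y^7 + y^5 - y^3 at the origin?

2

Hessian at 0 has rank 0.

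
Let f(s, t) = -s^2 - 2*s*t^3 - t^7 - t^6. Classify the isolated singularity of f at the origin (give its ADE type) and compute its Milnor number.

Type A6, Milnor number mu = 6.

The Hessian of f at 0 is [[-2, 0], [0, 0]] with rank 1, so corank 1. A Groebner basis of the Jacobian ideal J(f) in C{s,t} is {s + t^3, s^2}; counting standard monomials gives mu = 6. Corank 1: A-series; mu = 6 gives A_6.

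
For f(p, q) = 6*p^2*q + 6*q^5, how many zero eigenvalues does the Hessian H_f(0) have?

2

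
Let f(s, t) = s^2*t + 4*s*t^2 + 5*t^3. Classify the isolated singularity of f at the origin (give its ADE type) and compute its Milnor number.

Type D4, Milnor number mu = 4.

The Hessian of f at 0 has rank 0. Corank 2; j^3 = t*(s^2 + 4*s*t + 5*t^2) splits into three distinct lines over C (the quadratic factor has nonzero discriminant), so D_4.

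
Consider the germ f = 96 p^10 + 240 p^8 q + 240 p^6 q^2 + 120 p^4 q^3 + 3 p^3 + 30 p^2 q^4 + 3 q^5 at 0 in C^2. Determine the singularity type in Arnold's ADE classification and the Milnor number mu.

Type E8, Milnor number mu = 8.

The Hessian of f at 0 is [[0, 0], [0, 0]] with rank 0, so corank 2. A Groebner basis of the Jacobian ideal J(f) in C{p,q} is {q^4, p^2}; counting standard monomials gives mu = 8. Corank 2; j^3 = 3*p^3 is a perfect cube, so E-series; the 5-jet and mu = 8 give E_8.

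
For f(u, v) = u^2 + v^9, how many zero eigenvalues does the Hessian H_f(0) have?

The Hessian at 0 is [[2, 0], [0, 0]] of rank 1; hence corank 1.

1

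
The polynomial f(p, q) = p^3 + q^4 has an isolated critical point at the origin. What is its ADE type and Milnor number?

The Hessian of f at 0 has rank 0. Corank 2; j^3 = p^3 is a perfect cube, so E-series; the 4-jet and mu = 6 give E_6.

Type E_6, Milnor number mu = 6.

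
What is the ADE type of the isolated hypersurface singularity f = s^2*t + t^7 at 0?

D_{8}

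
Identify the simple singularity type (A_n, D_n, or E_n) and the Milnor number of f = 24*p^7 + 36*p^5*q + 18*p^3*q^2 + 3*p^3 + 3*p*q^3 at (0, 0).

Type E_7, Milnor number mu = 7.

The Hessian of f at 0 has rank 0. Corank 2; j^3 = 3*p^3 is a perfect cube, so E-series; the 4-jet and mu = 7 give E_7.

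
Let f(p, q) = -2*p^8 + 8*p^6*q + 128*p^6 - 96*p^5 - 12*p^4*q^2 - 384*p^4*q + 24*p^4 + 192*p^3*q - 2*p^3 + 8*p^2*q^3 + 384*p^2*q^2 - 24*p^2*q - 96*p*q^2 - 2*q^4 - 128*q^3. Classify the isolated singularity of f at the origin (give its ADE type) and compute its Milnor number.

The Hessian of f at 0 is [[0, 0], [0, 0]] with rank 0, so corank 2. A Groebner basis of the Jacobian ideal J(f) in C{p,q} is {p^3 - 3*p^2/8 - 3*p*q - 6*q^2, p^2*q + p^2/16 + p*q/2 + q^2, -p^2/128 + p*q^2 - p*q/16 - q^2/8, q^3}; counting standard monomials gives mu = 6. Corank 2; j^3 = -2*(p + 4*q)^3 is a perfect cube, so E-series; the 4-jet and mu = 6 give E_6.

Type E_6, Milnor number mu = 6.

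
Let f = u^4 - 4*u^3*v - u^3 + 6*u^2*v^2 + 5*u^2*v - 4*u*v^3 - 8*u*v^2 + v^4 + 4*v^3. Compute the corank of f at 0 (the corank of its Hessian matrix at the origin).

2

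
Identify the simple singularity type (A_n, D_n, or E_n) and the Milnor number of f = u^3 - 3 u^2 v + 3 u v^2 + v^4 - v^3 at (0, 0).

Type E_6, Milnor number mu = 6.

The Hessian of f at 0 has rank 0. Corank 2; j^3 = (u - v)^3 is a perfect cube, so E-series; the 4-jet and mu = 6 give E_6.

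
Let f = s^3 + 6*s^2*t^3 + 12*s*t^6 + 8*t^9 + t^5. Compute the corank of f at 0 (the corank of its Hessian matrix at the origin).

The Hessian at 0 is [[0, 0], [0, 0]] of rank 0; hence corank 2.

2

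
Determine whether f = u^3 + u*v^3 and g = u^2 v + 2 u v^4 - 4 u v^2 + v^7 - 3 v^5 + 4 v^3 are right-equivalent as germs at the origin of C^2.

No.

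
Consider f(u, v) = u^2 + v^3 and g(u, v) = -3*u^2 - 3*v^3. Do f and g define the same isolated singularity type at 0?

The Hessian of f at 0 has rank 1. Corank 1: A-series; mu = 2 gives A_2. The Hessian of g at 0 has rank 1. Corank 1: A-series; mu = 2 gives A_2. Both have type A_2, hence right-equivalent.

Yes.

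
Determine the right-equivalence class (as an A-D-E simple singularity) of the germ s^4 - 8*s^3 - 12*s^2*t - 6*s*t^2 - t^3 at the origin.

The Hessian of f at 0 has rank 0. Corank 2; j^3 = -(2*s + t)^3 is a perfect cube, so E-series; the 4-jet and mu = 6 give E_6.

E_{6}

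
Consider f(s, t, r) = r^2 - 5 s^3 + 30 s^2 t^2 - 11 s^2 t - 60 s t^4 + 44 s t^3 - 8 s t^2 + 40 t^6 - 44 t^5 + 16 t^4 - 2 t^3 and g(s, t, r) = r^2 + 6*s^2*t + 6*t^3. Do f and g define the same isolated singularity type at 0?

The Hessian of f at 0 is [[0, 0, 0], [0, 0, 0], [0, 0, 2]] with rank 1, so corank 2. A Groebner basis of the Jacobian ideal J(f) in C{s,t,r} is {t^3, s^2 + 2*t^2, s*t - t^2, r}; counting standard monomials gives mu = 4. Corank 2; j^3 = -(s + t)*(5*s^2 + 6*s*t + 2*t^2) splits into three distinct lines over C (the quadratic factor has nonzero discriminant), so D_4. The Hessian of g at 0 is [[0, 0, 0], [0, 0, 0], [0, 0, 2]] with rank 1, so corank 2. A Groebner basis of the Jacobian ideal J(g) in C{s,t,r} is {t^3, s^2 + 3*t^2, s*t, r}; counting standard monomials gives mu = 4. Corank 2; j^3 = 6*t*(s^2 + t^2) splits into three distinct lines over C (the quadratic factor has nonzero discriminant), so D_4. Both have type D_4, hence right-equivalent.

Yes.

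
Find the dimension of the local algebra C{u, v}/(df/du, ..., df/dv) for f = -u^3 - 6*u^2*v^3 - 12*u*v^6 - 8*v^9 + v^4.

6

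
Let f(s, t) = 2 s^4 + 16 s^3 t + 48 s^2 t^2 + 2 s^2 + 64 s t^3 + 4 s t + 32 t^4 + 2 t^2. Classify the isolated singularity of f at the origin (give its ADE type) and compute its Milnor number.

Type A_{3}, Milnor number mu = 3.

The Hessian of f at 0 is [[4, 4], [4, 4]] with rank 1, so corank 1. A Groebner basis of the Jacobian ideal J(f) in C{s,t} is {t^3, s + t}; counting standard monomials gives mu = 3. Corank 1: A-series; mu = 3 gives A_3.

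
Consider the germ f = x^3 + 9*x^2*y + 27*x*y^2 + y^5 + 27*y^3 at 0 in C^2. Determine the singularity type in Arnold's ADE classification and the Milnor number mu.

Type E8, Milnor number mu = 8.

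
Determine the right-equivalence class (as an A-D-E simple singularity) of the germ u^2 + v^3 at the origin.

A_2

The Hessian of f at 0 has rank 1. Corank 1: A-series; mu = 2 gives A_2.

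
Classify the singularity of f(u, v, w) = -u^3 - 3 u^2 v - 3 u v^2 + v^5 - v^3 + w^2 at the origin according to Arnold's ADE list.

E8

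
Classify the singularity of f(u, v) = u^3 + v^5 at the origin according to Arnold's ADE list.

E_8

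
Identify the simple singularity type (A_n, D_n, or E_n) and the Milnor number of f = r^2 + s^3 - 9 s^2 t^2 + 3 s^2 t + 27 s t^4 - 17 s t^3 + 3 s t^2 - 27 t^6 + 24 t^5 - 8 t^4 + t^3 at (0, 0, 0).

Type E_7, Milnor number mu = 7.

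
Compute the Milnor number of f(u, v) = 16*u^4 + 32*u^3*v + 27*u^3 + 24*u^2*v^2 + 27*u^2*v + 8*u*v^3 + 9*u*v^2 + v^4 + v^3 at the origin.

6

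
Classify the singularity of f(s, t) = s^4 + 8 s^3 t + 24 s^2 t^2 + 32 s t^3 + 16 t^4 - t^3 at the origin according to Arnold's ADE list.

E_{6}

The Hessian of f at 0 is [[0, 0], [0, 0]] with rank 0, so corank 2. A Groebner basis of the Jacobian ideal J(f) in C{s,t} is {s^3 + 6*s^2*t, t^2}; counting standard monomials gives mu = 6. Corank 2; j^3 = -t^3 is a perfect cube, so E-series; the 4-jet and mu = 6 give E_6.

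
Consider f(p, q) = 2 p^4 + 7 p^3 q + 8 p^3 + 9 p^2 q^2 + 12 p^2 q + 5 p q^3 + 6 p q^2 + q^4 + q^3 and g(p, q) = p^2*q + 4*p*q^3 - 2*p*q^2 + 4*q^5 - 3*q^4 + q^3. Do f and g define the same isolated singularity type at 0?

No.

The Hessian of f at 0 is [[0, 0], [0, 0]] with rank 0, so corank 2. A Groebner basis of the Jacobian ideal J(f) in C{p,q} is {768*p^2 + 768*p*q + q^4 + 8*q^3 + 192*q^2, p^3 + 36*p^2 + 36*p*q + q^3/2 + 9*q^2, p^2*q - 40*p^2 - 40*p*q - 2*q^3/3 - 10*q^2, 32*p^2 + p*q^2 + 32*p*q + 5*q^3/6 + 8*q^2}; counting standard monomials gives mu = 7. Corank 2; j^3 = (2*p + q)^3 is a perfect cube, so E-series; the 4-jet and mu = 7 give E_7. The Hessian of g at 0 is [[0, 0], [0, 0]] with rank 0, so corank 2. A Groebner basis of the Jacobian ideal J(g) in C{p,q} is {p*q^2 + p*q/2 - q^2/2, p*q/2 + q^3 - q^2/2, p^2 - 4*p*q + 3*q^2}; counting standard monomials gives mu = 5. Corank 2; j^3 = q*(p - q)^2 has shape L^2 M (L != M), so D-series; mu = 5 gives D_5. f is E_7 but g is D_5, hence not right-equivalent.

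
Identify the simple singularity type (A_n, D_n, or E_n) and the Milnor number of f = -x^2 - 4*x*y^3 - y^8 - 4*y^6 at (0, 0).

The Hessian of f at 0 has rank 1. Corank 1: A-series; mu = 7 gives A_7.

Type A_7, Milnor number mu = 7.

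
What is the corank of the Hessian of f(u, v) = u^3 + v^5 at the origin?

The Hessian at 0 is [[0, 0], [0, 0]] of rank 0; hence corank 2.

2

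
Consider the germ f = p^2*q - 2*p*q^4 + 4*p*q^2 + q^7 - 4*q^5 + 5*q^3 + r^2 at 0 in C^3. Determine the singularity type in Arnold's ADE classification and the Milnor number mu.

Type D4, Milnor number mu = 4.

The Hessian of f at 0 has rank 1. Corank 2; j^3 = q*(p^2 + 4*p*q + 5*q^2) splits into three distinct lines over C (the quadratic factor has nonzero discriminant), so D_4.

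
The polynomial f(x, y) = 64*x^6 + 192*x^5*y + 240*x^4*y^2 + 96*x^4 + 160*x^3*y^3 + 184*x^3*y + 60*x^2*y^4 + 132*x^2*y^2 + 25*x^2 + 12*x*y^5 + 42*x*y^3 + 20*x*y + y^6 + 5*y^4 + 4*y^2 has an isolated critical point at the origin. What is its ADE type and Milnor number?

The Hessian of f at 0 has rank 1. Corank 1: A-series; mu = 3 gives A_3.

Type A_{3}, Milnor number mu = 3.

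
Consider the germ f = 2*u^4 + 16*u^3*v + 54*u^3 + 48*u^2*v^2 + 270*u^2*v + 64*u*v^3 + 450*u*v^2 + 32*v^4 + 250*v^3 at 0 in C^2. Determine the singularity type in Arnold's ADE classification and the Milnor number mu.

The Hessian of f at 0 is [[0, 0], [0, 0]] with rank 0, so corank 2. A Groebner basis of the Jacobian ideal J(f) in C{u,v} is {v^4, u*v^2 + 16*v^3/9, u^2 + 10*u*v/3 + 25*v^2/9}; counting standard monomials gives mu = 6. Corank 2; j^3 = 2*(3*u + 5*v)^3 is a perfect cube, so E-series; the 4-jet and mu = 6 give E_6.

Type E6, Milnor number mu = 6.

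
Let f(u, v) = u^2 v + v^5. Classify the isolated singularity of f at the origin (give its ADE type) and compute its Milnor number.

Type D_6, Milnor number mu = 6.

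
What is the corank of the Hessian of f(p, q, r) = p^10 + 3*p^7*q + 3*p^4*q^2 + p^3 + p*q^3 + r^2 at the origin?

The Hessian at 0 is [[0, 0, 0], [0, 0, 0], [0, 0, 2]] of rank 1; hence corank 2.

2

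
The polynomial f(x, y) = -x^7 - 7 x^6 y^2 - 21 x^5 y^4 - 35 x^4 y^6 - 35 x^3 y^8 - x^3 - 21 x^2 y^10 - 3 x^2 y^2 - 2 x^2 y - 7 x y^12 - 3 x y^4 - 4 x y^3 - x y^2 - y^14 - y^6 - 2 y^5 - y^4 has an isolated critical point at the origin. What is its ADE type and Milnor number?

The Hessian of f at 0 has rank 0. Corank 2; j^3 = -x*(x + y)^2 has shape L^2 M (L != M), so D-series; mu = 8 gives D_8.

Type D_8, Milnor number mu = 8.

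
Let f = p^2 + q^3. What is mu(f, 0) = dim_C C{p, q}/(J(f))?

2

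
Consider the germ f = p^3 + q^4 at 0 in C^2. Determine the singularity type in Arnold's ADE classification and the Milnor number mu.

Type E_6, Milnor number mu = 6.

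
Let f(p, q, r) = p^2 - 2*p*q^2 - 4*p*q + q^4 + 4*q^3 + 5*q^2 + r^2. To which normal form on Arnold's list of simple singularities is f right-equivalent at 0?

A_1

The Hessian of f at 0 is [[2, -4, 0], [-4, 10, 0], [0, 0, 2]] with rank 3, so corank 0. A Groebner basis of the Jacobian ideal J(f) in C{p,q,r} is {p, q, r}; counting standard monomials gives mu = 1. Corank 0: nondegenerate Morse point, so A_1.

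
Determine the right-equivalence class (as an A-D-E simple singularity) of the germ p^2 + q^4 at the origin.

A_3

The Hessian of f at 0 has rank 1. Corank 1: A-series; mu = 3 gives A_3.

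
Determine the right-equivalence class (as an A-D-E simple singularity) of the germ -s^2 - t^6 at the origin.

The Hessian of f at 0 is [[-2, 0], [0, 0]] with rank 1, so corank 1. A Groebner basis of the Jacobian ideal J(f) in C{s,t} is {t^5, s}; counting standard monomials gives mu = 5. Corank 1: A-series; mu = 5 gives A_5.

A_{5}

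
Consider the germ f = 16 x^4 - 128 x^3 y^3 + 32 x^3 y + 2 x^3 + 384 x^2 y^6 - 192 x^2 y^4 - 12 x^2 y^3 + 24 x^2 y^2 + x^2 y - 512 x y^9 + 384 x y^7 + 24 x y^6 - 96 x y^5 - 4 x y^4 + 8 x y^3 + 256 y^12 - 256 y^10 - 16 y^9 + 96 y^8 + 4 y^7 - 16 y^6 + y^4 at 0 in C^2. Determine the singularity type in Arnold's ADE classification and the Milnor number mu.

Type D_5, Milnor number mu = 5.

The Hessian of f at 0 has rank 0. Corank 2; j^3 = x^2*(2*x + y) has shape L^2 M (L != M), so D-series; mu = 5 gives D_5.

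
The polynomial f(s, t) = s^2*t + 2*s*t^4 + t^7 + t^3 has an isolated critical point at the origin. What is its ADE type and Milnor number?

Type D_{4}, Milnor number mu = 4.

The Hessian of f at 0 has rank 0. Corank 2; j^3 = t*(s^2 + t^2) splits into three distinct lines over C (the quadratic factor has nonzero discriminant), so D_4.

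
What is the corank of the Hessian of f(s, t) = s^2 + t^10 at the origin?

1

Hessian at 0 has rank 1.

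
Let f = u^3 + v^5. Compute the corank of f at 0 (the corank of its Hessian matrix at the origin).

Hessian at 0 has rank 0.

2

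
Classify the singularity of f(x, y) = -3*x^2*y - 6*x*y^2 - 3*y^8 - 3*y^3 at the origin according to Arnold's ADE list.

D9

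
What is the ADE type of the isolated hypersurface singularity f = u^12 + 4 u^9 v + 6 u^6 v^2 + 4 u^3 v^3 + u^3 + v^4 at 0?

E6

The Hessian of f at 0 has rank 0. Corank 2; j^3 = u^3 is a perfect cube, so E-series; the 4-jet and mu = 6 give E_6.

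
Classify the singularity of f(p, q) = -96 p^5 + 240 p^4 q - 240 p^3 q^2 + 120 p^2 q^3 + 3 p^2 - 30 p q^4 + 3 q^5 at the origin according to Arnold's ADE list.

A_{4}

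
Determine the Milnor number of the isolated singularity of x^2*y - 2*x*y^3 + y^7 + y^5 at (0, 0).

8

The Hessian of f at 0 has rank 0. Corank 2; j^3 = x^2*y has shape L^2 M (L != M), so D-series; mu = 8 gives D_8.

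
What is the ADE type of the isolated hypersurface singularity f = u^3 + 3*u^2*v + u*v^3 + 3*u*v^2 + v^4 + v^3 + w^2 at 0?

The Hessian of f at 0 has rank 1. Corank 2; j^3 = (u + v)^3 is a perfect cube, so E-series; the 4-jet and mu = 7 give E_7.

E_{7}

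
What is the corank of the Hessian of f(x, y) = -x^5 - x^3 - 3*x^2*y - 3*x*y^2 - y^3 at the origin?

2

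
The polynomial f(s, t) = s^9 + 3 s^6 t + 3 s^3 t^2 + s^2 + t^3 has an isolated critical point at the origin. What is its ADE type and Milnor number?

Type A2, Milnor number mu = 2.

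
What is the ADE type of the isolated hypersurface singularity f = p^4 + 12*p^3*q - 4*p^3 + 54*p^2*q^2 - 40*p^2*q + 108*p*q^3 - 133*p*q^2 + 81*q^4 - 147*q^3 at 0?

The Hessian of f at 0 has rank 0. Corank 2; j^3 = -(p + 3*q)*(2*p + 7*q)^2 has shape L^2 M (L != M), so D-series; mu = 5 gives D_5.

D_{5}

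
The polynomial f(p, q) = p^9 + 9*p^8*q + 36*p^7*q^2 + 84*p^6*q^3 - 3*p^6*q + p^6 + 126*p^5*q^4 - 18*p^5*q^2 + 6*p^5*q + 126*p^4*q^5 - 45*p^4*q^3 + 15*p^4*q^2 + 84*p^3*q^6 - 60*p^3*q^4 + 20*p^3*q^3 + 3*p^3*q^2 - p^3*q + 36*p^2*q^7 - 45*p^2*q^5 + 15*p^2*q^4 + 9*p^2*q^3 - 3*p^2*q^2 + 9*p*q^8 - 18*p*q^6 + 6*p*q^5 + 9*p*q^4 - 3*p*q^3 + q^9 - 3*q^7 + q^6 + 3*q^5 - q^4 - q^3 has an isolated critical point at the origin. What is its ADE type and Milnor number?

The Hessian of f at 0 has rank 0. Corank 2; j^3 = -q^3 is a perfect cube, so E-series; the 4-jet and mu = 7 give E_7.

Type E7, Milnor number mu = 7.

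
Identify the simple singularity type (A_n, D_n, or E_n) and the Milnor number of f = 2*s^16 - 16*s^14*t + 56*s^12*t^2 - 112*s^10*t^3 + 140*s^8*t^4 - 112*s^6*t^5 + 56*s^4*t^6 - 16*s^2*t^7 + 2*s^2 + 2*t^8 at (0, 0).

The Hessian of f at 0 has rank 1. Corank 1: A-series; mu = 7 gives A_7.

Type A_7, Milnor number mu = 7.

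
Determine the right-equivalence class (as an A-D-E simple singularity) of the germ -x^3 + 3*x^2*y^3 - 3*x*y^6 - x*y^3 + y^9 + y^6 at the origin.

E_7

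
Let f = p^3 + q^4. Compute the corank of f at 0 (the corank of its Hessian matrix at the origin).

Hessian at 0 has rank 0.

2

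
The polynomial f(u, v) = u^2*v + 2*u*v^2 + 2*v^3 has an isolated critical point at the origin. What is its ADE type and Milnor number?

The Hessian of f at 0 has rank 0. Corank 2; j^3 = v*(u^2 + 2*u*v + 2*v^2) splits into three distinct lines over C (the quadratic factor has nonzero discriminant), so D_4.

Type D_4, Milnor number mu = 4.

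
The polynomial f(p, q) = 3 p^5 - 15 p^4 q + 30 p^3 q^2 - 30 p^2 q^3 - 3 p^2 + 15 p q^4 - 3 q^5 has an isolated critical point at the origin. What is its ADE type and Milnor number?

Type A_4, Milnor number mu = 4.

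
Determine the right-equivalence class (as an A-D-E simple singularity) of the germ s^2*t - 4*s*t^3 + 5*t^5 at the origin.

D_6

The Hessian of f at 0 is [[0, 0], [0, 0]] with rank 0, so corank 2. A Groebner basis of the Jacobian ideal J(f) in C{s,t} is {s^3, s^2*t, 2*s^2 + s*t^2, -s*t/2 + t^3}; counting standard monomials gives mu = 6. Corank 2; j^3 = s^2*t has shape L^2 M (L != M), so D-series; mu = 6 gives D_6.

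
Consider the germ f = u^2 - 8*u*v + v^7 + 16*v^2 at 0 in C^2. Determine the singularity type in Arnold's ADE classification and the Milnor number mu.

Type A_6, Milnor number mu = 6.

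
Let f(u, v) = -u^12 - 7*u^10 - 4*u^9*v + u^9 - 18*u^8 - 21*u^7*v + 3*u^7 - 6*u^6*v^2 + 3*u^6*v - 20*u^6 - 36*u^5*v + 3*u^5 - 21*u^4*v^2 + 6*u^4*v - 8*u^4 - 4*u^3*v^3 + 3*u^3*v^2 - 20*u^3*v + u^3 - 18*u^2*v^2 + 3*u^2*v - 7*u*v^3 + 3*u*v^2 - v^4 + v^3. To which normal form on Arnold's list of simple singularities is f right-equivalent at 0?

E7

The Hessian of f at 0 has rank 0. Corank 2; j^3 = (u + v)^3 is a perfect cube, so E-series; the 4-jet and mu = 7 give E_7.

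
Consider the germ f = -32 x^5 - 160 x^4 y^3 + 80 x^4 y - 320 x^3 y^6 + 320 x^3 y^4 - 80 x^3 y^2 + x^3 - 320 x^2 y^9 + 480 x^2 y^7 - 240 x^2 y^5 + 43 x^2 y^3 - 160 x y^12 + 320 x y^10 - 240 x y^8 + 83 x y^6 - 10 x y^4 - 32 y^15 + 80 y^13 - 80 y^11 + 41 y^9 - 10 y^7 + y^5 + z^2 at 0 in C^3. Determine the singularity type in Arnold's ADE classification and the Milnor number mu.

Type E_8, Milnor number mu = 8.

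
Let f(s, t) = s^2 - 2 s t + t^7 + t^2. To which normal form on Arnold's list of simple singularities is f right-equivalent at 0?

A6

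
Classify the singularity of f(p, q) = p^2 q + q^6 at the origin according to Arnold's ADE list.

D7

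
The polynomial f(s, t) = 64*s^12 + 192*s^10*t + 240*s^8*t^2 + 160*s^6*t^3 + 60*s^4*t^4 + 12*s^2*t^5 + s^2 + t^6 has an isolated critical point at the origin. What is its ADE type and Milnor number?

The Hessian of f at 0 has rank 1. Corank 1: A-series; mu = 5 gives A_5.

Type A5, Milnor number mu = 5.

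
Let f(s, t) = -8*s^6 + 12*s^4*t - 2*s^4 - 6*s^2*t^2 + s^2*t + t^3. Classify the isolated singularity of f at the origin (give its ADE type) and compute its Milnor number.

Type D_{4}, Milnor number mu = 4.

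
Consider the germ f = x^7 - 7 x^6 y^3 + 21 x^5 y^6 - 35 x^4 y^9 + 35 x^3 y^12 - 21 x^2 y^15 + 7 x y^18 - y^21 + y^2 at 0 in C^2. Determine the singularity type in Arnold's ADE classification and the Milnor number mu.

The Hessian of f at 0 is [[0, 0], [0, 2]] with rank 1, so corank 1. A Groebner basis of the Jacobian ideal J(f) in C{x,y} is {x^6, y}; counting standard monomials gives mu = 6. Corank 1: A-series; mu = 6 gives A_6.

Type A6, Milnor number mu = 6.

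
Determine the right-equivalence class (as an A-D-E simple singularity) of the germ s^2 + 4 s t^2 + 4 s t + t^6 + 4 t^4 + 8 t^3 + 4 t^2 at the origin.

A_5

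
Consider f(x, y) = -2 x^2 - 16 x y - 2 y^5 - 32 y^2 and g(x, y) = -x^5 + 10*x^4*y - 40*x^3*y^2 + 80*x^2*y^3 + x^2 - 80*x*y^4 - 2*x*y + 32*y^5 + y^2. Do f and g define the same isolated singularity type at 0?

Yes.

The Hessian of f at 0 has rank 1. Corank 1: A-series; mu = 4 gives A_4. The Hessian of g at 0 has rank 1. Corank 1: A-series; mu = 4 gives A_4. Both have type A_4, hence right-equivalent.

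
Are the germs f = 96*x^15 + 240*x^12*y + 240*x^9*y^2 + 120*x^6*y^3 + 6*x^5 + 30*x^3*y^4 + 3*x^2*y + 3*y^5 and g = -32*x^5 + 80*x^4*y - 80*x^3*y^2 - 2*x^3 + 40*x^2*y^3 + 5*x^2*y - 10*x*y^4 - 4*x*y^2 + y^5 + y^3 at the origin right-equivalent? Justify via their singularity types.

The Hessian of f at 0 has rank 0. Corank 2; j^3 = 3*x^2*y has shape L^2 M (L != M), so D-series; mu = 6 gives D_6. The Hessian of g at 0 has rank 0. Corank 2; j^3 = -(x - y)^2*(2*x - y) has shape L^2 M (L != M), so D-series; mu = 6 gives D_6. Both have type D_6, hence right-equivalent.

Yes.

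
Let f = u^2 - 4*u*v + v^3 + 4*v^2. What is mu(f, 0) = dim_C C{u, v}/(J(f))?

2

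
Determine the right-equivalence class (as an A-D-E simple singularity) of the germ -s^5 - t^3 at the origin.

E_8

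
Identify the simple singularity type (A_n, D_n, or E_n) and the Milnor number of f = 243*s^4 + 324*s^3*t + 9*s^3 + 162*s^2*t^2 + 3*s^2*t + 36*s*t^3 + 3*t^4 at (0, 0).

The Hessian of f at 0 is [[0, 0], [0, 0]] with rank 0, so corank 2. A Groebner basis of the Jacobian ideal J(f) in C{s,t} is {s*t^2, -s*t/12 + t^3, s^2 + s*t/3}; counting standard monomials gives mu = 5. Corank 2; j^3 = 3*s^2*(3*s + t) has shape L^2 M (L != M), so D-series; mu = 5 gives D_5.

Type D_5, Milnor number mu = 5.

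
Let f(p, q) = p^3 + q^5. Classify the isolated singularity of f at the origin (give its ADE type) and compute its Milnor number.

The Hessian of f at 0 has rank 0. Corank 2; j^3 = p^3 is a perfect cube, so E-series; the 5-jet and mu = 8 give E_8.

Type E_{8}, Milnor number mu = 8.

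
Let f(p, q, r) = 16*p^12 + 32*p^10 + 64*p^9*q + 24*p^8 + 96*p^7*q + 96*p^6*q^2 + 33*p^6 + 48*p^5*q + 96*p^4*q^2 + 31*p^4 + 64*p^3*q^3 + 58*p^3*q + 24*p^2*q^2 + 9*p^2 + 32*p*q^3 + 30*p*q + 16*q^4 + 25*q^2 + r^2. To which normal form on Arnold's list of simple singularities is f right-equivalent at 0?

The Hessian of f at 0 is [[18, 30, 0], [30, 50, 0], [0, 0, 2]] with rank 2, so corank 1. A Groebner basis of the Jacobian ideal J(f) in C{p,q,r} is {q^3, p + 5*q/3, r}; counting standard monomials gives mu = 3. Corank 1: A-series; mu = 3 gives A_3.

A_3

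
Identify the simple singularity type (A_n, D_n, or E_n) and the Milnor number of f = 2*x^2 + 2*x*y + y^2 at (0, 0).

The Hessian of f at 0 has rank 2. Corank 0: nondegenerate Morse point, so A_1.

Type A_1, Milnor number mu = 1.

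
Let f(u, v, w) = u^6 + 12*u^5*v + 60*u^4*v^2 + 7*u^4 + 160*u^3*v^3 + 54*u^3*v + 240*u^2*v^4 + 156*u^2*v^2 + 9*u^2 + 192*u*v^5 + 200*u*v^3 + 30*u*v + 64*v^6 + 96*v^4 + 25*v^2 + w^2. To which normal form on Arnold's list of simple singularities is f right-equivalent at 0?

A_3

The Hessian of f at 0 has rank 2. Corank 1: A-series; mu = 3 gives A_3.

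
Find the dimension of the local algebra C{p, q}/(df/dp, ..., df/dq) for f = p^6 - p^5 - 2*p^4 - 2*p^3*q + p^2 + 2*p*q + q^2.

4

The Hessian of f at 0 has rank 1. Corank 1: A-series; mu = 4 gives A_4.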